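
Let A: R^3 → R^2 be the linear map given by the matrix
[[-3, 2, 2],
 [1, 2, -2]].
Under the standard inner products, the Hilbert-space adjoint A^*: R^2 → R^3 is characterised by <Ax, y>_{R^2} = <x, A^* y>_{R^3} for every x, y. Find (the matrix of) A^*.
A^* = A^T =
[[-3, 1],
 [2, 2],
 [2, -2]]

For real matrices with standard dot products, the defining identity <Ax, y> = <x, A^* y> gives (Ax)^T y = x^T (A^*) y, i.e. x^T A^T y = x^T (A^*) y. Since this holds for all x, y, we must have A^* = A^T. Therefore
A^* =
[[-3, 1],
 [2, 2],
 [2, -2]].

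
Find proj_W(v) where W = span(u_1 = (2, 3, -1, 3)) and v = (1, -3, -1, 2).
proj_W(v) = (0, 0, 0, 0)

Set up U = [u_1 | ... | u_1] ∈ R^(4×1). The projector onto W = col(U) is P = U (U^T U)^(-1) U^T.
Compute U^T U =
  [23],
and U^T v = (0).
Solve U^T U · c = U^T v for the coefficients: c = (0). The projection is proj_W(v) = U c.
Check: (v - proj_W(v)) · u_1 = 0  (should be 0).
Result: proj_W(v) = (0, 0, 0, 0).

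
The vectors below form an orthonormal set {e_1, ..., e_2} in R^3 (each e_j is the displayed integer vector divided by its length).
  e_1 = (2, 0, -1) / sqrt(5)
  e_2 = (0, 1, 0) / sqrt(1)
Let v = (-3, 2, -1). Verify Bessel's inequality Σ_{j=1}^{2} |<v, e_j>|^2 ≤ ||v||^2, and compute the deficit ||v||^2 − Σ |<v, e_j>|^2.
Σ |<v, e_j>|^2 = 9; ||v||^2 = 14; deficit = 5

Write each e_j = u_j / sqrt(<u_j, u_j>) where u_j is the displayed integer vector. Then <v, e_j> = <v, u_j> / sqrt(<u_j, u_j>), so |<v, e_j>|^2 = <v, u_j>^2 / <u_j, u_j>.
Coefficients: <v, e_1> = -5/sqrt(5), <v, e_2> = 2/sqrt(1).
Square and sum: Σ |<v, e_j>|^2 = 9.
Compute ||v||^2 = v·v = 14.
Deficit = 14 − 9 = 5 ≥ 0, confirming Bessel's inequality. (The deficit equals ||v − Σ <v,e_j> e_j||^2, the squared distance from v to span{e_j}.)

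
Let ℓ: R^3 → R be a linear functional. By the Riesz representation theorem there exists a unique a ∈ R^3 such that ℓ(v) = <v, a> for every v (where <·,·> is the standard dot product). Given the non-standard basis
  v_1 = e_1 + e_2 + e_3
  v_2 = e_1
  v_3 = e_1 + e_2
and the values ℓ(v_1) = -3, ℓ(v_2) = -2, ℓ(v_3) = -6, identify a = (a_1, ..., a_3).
a = (-2, -4, 3)

Write a = (a_1, ..., a_3) in the standard basis. For each basis vector v_i, ℓ(v_i) = <v_i, a> is a linear equation in the a_j's. Collect the n equations into a matrix system V a = ℓ, where row i of V is v_i (expressed in the standard basis). Since V is invertible (lower-triangular with 1s on the diagonal, up to permutation), solve by back-substitution:
  V =
[[1, 1, 1],
 [1, 0, 0],
 [1, 1, 0]]
  V a = (-3, -2, -6)
Solving gives a = (-2, -4, 3).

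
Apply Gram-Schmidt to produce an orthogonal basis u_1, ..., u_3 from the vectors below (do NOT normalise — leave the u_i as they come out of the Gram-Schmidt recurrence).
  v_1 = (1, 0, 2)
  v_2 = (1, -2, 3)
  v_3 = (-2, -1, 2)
Orthogonal basis:
  u_1 = (1, 0, 2)
  u_2 = (-2/5, -2, 1/5)
  u_3 = (-44/21, 11/21, 22/21)

Apply the Gram-Schmidt recurrence
  u_1 = v_1
  u_i = v_i − Σ_{j<i} ((v_i · u_j) / (u_j · u_j)) · u_j.

Step by step this gives:
  u_1 = (1, 0, 2)
  u_2 = (-2/5, -2, 1/5)
  u_3 = (-44/21, 11/21, 22/21)

Orthogonality check:
  u_2 · u_1 = 0 (should be 0)
  u_3 · u_1 = 0 (should be 0)
  u_3 · u_2 = 0 (should be 0)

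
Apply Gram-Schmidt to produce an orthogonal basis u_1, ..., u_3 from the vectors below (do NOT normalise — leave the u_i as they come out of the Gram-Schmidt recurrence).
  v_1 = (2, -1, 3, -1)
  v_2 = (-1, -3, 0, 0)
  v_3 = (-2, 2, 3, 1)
Orthogonal basis:
  u_1 = (2, -1, 3, -1)
  u_2 = (-17/15, -44/15, -1/5, 1/15)
  u_3 = (-408/149, 136/149, 375/149, 173/149)

Apply the Gram-Schmidt recurrence
  u_1 = v_1
  u_i = v_i − Σ_{j<i} ((v_i · u_j) / (u_j · u_j)) · u_j.

Step by step this gives:
  u_1 = (2, -1, 3, -1)
  u_2 = (-17/15, -44/15, -1/5, 1/15)
  u_3 = (-408/149, 136/149, 375/149, 173/149)

Orthogonality check:
  u_2 · u_1 = 0 (should be 0)
  u_3 · u_1 = 0 (should be 0)
  u_3 · u_2 = 0 (should be 0)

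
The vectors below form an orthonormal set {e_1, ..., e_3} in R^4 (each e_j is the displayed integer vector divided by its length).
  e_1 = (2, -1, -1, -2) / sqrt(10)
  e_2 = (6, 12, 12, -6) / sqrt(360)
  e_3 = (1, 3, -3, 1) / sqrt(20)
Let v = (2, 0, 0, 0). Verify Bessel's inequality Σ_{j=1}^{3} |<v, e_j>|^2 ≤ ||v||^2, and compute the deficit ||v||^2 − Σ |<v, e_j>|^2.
Σ |<v, e_j>|^2 = 11/5; ||v||^2 = 4; deficit = 9/5

Write each e_j = u_j / sqrt(<u_j, u_j>) where u_j is the displayed integer vector. Then <v, e_j> = <v, u_j> / sqrt(<u_j, u_j>), so |<v, e_j>|^2 = <v, u_j>^2 / <u_j, u_j>.
Coefficients: <v, e_1> = 4/sqrt(10), <v, e_2> = 12/sqrt(360), <v, e_3> = 2/sqrt(20).
Square and sum: Σ |<v, e_j>|^2 = 11/5.
Compute ||v||^2 = v·v = 4.
Deficit = 4 − 11/5 = 9/5 ≥ 0, confirming Bessel's inequality. (The deficit equals ||v − Σ <v,e_j> e_j||^2, the squared distance from v to span{e_j}.)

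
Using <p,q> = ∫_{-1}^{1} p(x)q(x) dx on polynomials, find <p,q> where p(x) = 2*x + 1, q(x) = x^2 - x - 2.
<p,q> = -14/3

Expand the product: p(x)·q(x) = 2*x^3 - x^2 - 5*x - 2.
∫_{-1}^{1} of each monomial x^k gives [2/(k+1) if k even, 0 if k odd]. Integrating term-by-term (or equivalently evaluating the antiderivative F(x) = x^4/2 - x^3/3 - 5*x^2/2 - 2*x at the endpoints):
  F(1) − F(−1) = -13/3 − (1/3) = -14/3.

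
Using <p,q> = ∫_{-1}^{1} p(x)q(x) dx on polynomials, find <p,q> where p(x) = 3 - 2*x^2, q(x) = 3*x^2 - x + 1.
<p,q> = 124/15

Expand the product: p(x)·q(x) = -6*x^4 + 2*x^3 + 7*x^2 - 3*x + 3.
∫_{-1}^{1} of each monomial x^k gives [2/(k+1) if k even, 0 if k odd]. Integrating term-by-term (or equivalently evaluating the antiderivative F(x) = -6*x^5/5 + x^4/2 + 7*x^3/3 - 3*x^2/2 + 3*x at the endpoints):
  F(1) − F(−1) = 47/15 − (-77/15) = 124/15.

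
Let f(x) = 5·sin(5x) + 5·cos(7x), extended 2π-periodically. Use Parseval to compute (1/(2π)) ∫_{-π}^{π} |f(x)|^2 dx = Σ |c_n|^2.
Σ |c_n|^2 = 25

Expand |f|^2 and use orthogonality of {sin(nx), cos(mx)} on [-π, π]:
  ∫_{-π}^{π} sin(nx)^2 dx = π, ∫ cos(mx)^2 dx = π, and cross terms integrate to 0.
So ∫_{-π}^{π} f(x)^2 dx = 5^2 · π + 5^2 · π = (25 + 25)π.
Divide by 2π: (25 + 25)/2 = 25.
By Parseval, this equals Σ |c_n|^2.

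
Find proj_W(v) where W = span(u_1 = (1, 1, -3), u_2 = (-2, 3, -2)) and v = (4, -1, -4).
proj_W(v) = (4, -1, -4)

Set up U = [u_1 | ... | u_2] ∈ R^(3×2). The projector onto W = col(U) is P = U (U^T U)^(-1) U^T.
Compute U^T U =
  [11, 7]
  [7, 17],
and U^T v = (15, -3).
Solve U^T U · c = U^T v for the coefficients: c = (2, -1). The projection is proj_W(v) = U c.
Check: (v - proj_W(v)) · u_1 = 0  (should be 0).
Check: (v - proj_W(v)) · u_2 = 0  (should be 0).
Result: proj_W(v) = (4, -1, -4).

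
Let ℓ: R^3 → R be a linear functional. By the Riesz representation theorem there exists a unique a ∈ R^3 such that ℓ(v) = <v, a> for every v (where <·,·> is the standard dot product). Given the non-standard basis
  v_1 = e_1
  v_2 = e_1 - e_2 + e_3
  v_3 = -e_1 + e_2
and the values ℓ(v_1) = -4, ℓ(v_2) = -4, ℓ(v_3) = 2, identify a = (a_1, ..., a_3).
a = (-4, -2, -2)

Write a = (a_1, ..., a_3) in the standard basis. For each basis vector v_i, ℓ(v_i) = <v_i, a> is a linear equation in the a_j's. Collect the n equations into a matrix system V a = ℓ, where row i of V is v_i (expressed in the standard basis). Since V is invertible (lower-triangular with 1s on the diagonal, up to permutation), solve by back-substitution:
  V =
[[1, 0, 0],
 [1, -1, 1],
 [-1, 1, 0]]
  V a = (-4, -4, 2)
Solving gives a = (-4, -2, -2).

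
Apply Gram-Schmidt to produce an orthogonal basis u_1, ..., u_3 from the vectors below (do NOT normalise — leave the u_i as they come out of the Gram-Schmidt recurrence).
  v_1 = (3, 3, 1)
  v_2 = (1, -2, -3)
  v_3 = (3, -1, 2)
Orthogonal basis:
  u_1 = (3, 3, 1)
  u_2 = (37/19, -20/19, -51/19)
  u_3 = (343/230, -49/23, 441/230)

Apply the Gram-Schmidt recurrence
  u_1 = v_1
  u_i = v_i − Σ_{j<i} ((v_i · u_j) / (u_j · u_j)) · u_j.

Step by step this gives:
  u_1 = (3, 3, 1)
  u_2 = (37/19, -20/19, -51/19)
  u_3 = (343/230, -49/23, 441/230)

Orthogonality check:
  u_2 · u_1 = 0 (should be 0)
  u_3 · u_1 = 0 (should be 0)
  u_3 · u_2 = 0 (should be 0)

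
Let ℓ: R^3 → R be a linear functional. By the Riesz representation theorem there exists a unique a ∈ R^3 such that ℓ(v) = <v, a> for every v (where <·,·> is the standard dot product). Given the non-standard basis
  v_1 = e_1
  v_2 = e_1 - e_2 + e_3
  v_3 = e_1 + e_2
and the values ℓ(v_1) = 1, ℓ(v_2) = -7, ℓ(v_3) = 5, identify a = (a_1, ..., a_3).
a = (1, 4, -4)

Write a = (a_1, ..., a_3) in the standard basis. For each basis vector v_i, ℓ(v_i) = <v_i, a> is a linear equation in the a_j's. Collect the n equations into a matrix system V a = ℓ, where row i of V is v_i (expressed in the standard basis). Since V is invertible (lower-triangular with 1s on the diagonal, up to permutation), solve by back-substitution:
  V =
[[1, 0, 0],
 [1, -1, 1],
 [1, 1, 0]]
  V a = (1, -7, 5)
Solving gives a = (1, 4, -4).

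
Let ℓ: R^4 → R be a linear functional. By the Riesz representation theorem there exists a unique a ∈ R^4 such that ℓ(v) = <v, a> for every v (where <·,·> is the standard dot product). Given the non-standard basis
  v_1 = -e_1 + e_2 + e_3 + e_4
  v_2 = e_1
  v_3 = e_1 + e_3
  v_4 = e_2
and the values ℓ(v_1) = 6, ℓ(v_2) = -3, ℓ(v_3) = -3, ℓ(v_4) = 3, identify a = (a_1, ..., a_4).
a = (-3, 3, 0, 0)

Write a = (a_1, ..., a_4) in the standard basis. For each basis vector v_i, ℓ(v_i) = <v_i, a> is a linear equation in the a_j's. Collect the n equations into a matrix system V a = ℓ, where row i of V is v_i (expressed in the standard basis). Since V is invertible (lower-triangular with 1s on the diagonal, up to permutation), solve by back-substitution:
  V =
[[-1, 1, 1, 1],
 [1, 0, 0, 0],
 [1, 0, 1, 0],
 [0, 1, 0, 0]]
  V a = (6, -3, -3, 3)
Solving gives a = (-3, 3, 0, 0).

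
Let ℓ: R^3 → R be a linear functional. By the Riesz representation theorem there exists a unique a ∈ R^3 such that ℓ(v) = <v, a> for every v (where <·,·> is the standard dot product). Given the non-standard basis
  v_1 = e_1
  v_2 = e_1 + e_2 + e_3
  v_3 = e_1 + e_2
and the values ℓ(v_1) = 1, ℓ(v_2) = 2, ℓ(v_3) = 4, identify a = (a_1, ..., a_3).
a = (1, 3, -2)

Write a = (a_1, ..., a_3) in the standard basis. For each basis vector v_i, ℓ(v_i) = <v_i, a> is a linear equation in the a_j's. Collect the n equations into a matrix system V a = ℓ, where row i of V is v_i (expressed in the standard basis). Since V is invertible (lower-triangular with 1s on the diagonal, up to permutation), solve by back-substitution:
  V =
[[1, 0, 0],
 [1, 1, 1],
 [1, 1, 0]]
  V a = (1, 2, 4)
Solving gives a = (1, 3, -2).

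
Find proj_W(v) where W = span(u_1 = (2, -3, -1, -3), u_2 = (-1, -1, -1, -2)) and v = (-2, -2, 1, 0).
proj_W(v) = (-95/97, -10/97, -44/97, -71/97)

Set up U = [u_1 | ... | u_2] ∈ R^(4×2). The projector onto W = col(U) is P = U (U^T U)^(-1) U^T.
Compute U^T U =
  [23, 8]
  [8, 7],
and U^T v = (1, 3).
Solve U^T U · c = U^T v for the coefficients: c = (-17/97, 61/97). The projection is proj_W(v) = U c.
Check: (v - proj_W(v)) · u_1 = 0  (should be 0).
Check: (v - proj_W(v)) · u_2 = 0  (should be 0).
Result: proj_W(v) = (-95/97, -10/97, -44/97, -71/97).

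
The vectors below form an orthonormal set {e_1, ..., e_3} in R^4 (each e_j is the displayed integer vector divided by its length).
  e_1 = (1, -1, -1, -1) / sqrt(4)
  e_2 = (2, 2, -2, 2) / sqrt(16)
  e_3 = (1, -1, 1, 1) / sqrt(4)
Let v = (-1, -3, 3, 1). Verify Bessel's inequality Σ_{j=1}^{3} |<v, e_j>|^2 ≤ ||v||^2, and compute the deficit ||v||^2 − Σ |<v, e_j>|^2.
Σ |<v, e_j>|^2 = 19; ||v||^2 = 20; deficit = 1

Write each e_j = u_j / sqrt(<u_j, u_j>) where u_j is the displayed integer vector. Then <v, e_j> = <v, u_j> / sqrt(<u_j, u_j>), so |<v, e_j>|^2 = <v, u_j>^2 / <u_j, u_j>.
Coefficients: <v, e_1> = -2/sqrt(4), <v, e_2> = -12/sqrt(16), <v, e_3> = 6/sqrt(4).
Square and sum: Σ |<v, e_j>|^2 = 19.
Compute ||v||^2 = v·v = 20.
Deficit = 20 − 19 = 1 ≥ 0, confirming Bessel's inequality. (The deficit equals ||v − Σ <v,e_j> e_j||^2, the squared distance from v to span{e_j}.)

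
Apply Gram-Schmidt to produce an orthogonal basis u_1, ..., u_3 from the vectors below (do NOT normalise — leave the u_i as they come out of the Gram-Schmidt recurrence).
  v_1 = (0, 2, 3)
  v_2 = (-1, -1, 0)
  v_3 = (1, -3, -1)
Orthogonal basis:
  u_1 = (0, 2, 3)
  u_2 = (-1, -9/13, 6/13)
  u_3 = (15/11, -15/11, 10/11)

Apply the Gram-Schmidt recurrence
  u_1 = v_1
  u_i = v_i − Σ_{j<i} ((v_i · u_j) / (u_j · u_j)) · u_j.

Step by step this gives:
  u_1 = (0, 2, 3)
  u_2 = (-1, -9/13, 6/13)
  u_3 = (15/11, -15/11, 10/11)

Orthogonality check:
  u_2 · u_1 = 0 (should be 0)
  u_3 · u_1 = 0 (should be 0)
  u_3 · u_2 = 0 (should be 0)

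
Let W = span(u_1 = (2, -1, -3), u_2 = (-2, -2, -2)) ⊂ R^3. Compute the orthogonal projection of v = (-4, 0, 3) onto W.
proj_W(v) = (-77/19, 5/38, 111/38)

Set up U = [u_1 | ... | u_2] ∈ R^(3×2). The projector onto W = col(U) is P = U (U^T U)^(-1) U^T.
Compute U^T U =
  [14, 4]
  [4, 12],
and U^T v = (-17, 2).
Solve U^T U · c = U^T v for the coefficients: c = (-53/38, 12/19). The projection is proj_W(v) = U c.
Check: (v - proj_W(v)) · u_1 = 0  (should be 0).
Check: (v - proj_W(v)) · u_2 = 0  (should be 0).
Result: proj_W(v) = (-77/19, 5/38, 111/38).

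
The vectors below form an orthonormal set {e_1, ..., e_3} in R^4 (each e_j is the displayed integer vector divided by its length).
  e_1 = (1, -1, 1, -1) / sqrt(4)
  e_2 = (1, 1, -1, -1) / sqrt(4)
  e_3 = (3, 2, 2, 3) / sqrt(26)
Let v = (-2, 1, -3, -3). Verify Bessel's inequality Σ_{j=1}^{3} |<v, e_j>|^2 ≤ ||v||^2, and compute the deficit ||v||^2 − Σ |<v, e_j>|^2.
Σ |<v, e_j>|^2 = 291/13; ||v||^2 = 23; deficit = 8/13

Write each e_j = u_j / sqrt(<u_j, u_j>) where u_j is the displayed integer vector. Then <v, e_j> = <v, u_j> / sqrt(<u_j, u_j>), so |<v, e_j>|^2 = <v, u_j>^2 / <u_j, u_j>.
Coefficients: <v, e_1> = -3/sqrt(4), <v, e_2> = 5/sqrt(4), <v, e_3> = -19/sqrt(26).
Square and sum: Σ |<v, e_j>|^2 = 291/13.
Compute ||v||^2 = v·v = 23.
Deficit = 23 − 291/13 = 8/13 ≥ 0, confirming Bessel's inequality. (The deficit equals ||v − Σ <v,e_j> e_j||^2, the squared distance from v to span{e_j}.)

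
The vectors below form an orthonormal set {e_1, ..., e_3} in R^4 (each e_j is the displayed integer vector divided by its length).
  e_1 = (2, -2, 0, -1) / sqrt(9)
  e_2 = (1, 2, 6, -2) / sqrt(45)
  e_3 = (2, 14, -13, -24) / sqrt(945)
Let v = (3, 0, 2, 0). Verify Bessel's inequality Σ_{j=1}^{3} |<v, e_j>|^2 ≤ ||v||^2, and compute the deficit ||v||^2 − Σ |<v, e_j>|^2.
Σ |<v, e_j>|^2 = 1781/189; ||v||^2 = 13; deficit = 676/189

Write each e_j = u_j / sqrt(<u_j, u_j>) where u_j is the displayed integer vector. Then <v, e_j> = <v, u_j> / sqrt(<u_j, u_j>), so |<v, e_j>|^2 = <v, u_j>^2 / <u_j, u_j>.
Coefficients: <v, e_1> = 6/sqrt(9), <v, e_2> = 15/sqrt(45), <v, e_3> = -20/sqrt(945).
Square and sum: Σ |<v, e_j>|^2 = 1781/189.
Compute ||v||^2 = v·v = 13.
Deficit = 13 − 1781/189 = 676/189 ≥ 0, confirming Bessel's inequality. (The deficit equals ||v − Σ <v,e_j> e_j||^2, the squared distance from v to span{e_j}.)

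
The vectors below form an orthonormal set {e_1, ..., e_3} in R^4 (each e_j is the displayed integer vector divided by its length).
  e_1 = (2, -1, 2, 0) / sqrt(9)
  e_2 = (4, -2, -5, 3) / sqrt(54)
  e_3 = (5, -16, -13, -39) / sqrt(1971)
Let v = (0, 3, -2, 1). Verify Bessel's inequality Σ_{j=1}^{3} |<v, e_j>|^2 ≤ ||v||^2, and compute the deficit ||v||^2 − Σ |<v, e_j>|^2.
Σ |<v, e_j>|^2 = 1203/146; ||v||^2 = 14; deficit = 841/146

Write each e_j = u_j / sqrt(<u_j, u_j>) where u_j is the displayed integer vector. Then <v, e_j> = <v, u_j> / sqrt(<u_j, u_j>), so |<v, e_j>|^2 = <v, u_j>^2 / <u_j, u_j>.
Coefficients: <v, e_1> = -7/sqrt(9), <v, e_2> = 7/sqrt(54), <v, e_3> = -61/sqrt(1971).
Square and sum: Σ |<v, e_j>|^2 = 1203/146.
Compute ||v||^2 = v·v = 14.
Deficit = 14 − 1203/146 = 841/146 ≥ 0, confirming Bessel's inequality. (The deficit equals ||v − Σ <v,e_j> e_j||^2, the squared distance from v to span{e_j}.)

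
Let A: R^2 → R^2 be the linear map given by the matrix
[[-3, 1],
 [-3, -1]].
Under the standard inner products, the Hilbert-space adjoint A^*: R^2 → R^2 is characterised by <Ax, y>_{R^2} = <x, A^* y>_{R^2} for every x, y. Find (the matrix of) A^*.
A^* = A^T =
[[-3, -3],
 [1, -1]]

For real matrices with standard dot products, the defining identity <Ax, y> = <x, A^* y> gives (Ax)^T y = x^T (A^*) y, i.e. x^T A^T y = x^T (A^*) y. Since this holds for all x, y, we must have A^* = A^T. Therefore
A^* =
[[-3, -3],
 [1, -1]].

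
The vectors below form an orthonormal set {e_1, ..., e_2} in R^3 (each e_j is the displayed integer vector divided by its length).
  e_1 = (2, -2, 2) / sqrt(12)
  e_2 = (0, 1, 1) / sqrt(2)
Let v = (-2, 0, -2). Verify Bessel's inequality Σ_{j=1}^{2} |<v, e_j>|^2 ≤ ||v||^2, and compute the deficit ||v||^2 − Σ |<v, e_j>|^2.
Σ |<v, e_j>|^2 = 22/3; ||v||^2 = 8; deficit = 2/3

Write each e_j = u_j / sqrt(<u_j, u_j>) where u_j is the displayed integer vector. Then <v, e_j> = <v, u_j> / sqrt(<u_j, u_j>), so |<v, e_j>|^2 = <v, u_j>^2 / <u_j, u_j>.
Coefficients: <v, e_1> = -8/sqrt(12), <v, e_2> = -2/sqrt(2).
Square and sum: Σ |<v, e_j>|^2 = 22/3.
Compute ||v||^2 = v·v = 8.
Deficit = 8 − 22/3 = 2/3 ≥ 0, confirming Bessel's inequality. (The deficit equals ||v − Σ <v,e_j> e_j||^2, the squared distance from v to span{e_j}.)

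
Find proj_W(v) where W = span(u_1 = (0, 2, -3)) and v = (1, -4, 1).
proj_W(v) = (0, -22/13, 33/13)

Set up U = [u_1 | ... | u_1] ∈ R^(3×1). The projector onto W = col(U) is P = U (U^T U)^(-1) U^T.
Compute U^T U =
  [13],
and U^T v = (-11).
Solve U^T U · c = U^T v for the coefficients: c = (-11/13). The projection is proj_W(v) = U c.
Check: (v - proj_W(v)) · u_1 = 0  (should be 0).
Result: proj_W(v) = (0, -22/13, 33/13).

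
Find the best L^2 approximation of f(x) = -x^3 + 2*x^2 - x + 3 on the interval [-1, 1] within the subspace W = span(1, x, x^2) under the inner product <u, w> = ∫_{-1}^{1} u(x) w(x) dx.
g(x) = 2*x^2 - 8*x/5 + 3

The best approximation g ∈ W is the orthogonal projection of f onto W. Writing g = a_0 + a_1 x + a_2 x^2, the coefficients solve the normal equations G · a = b where
  G_{ij} = <φ_i, φ_j> and b_i = <f, φ_i>, with φ_0 = 1, φ_1 = x, φ_2 = x^2.
G =
  [2, 0, 2/3]
  [0, 2/3, 0]
  [2/3, 0, 2/5],
b = (22/3, -16/15, 14/5).
Solving gives a_0 = 3, a_1 = -8/5, a_2 = 2, so
  g(x) = 2*x^2 - 8*x/5 + 3.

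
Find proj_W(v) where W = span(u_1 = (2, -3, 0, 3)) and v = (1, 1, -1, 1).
proj_W(v) = (2/11, -3/11, 0, 3/11)

Set up U = [u_1 | ... | u_1] ∈ R^(4×1). The projector onto W = col(U) is P = U (U^T U)^(-1) U^T.
Compute U^T U =
  [22],
and U^T v = (2).
Solve U^T U · c = U^T v for the coefficients: c = (1/11). The projection is proj_W(v) = U c.
Check: (v - proj_W(v)) · u_1 = 0  (should be 0).
Result: proj_W(v) = (2/11, -3/11, 0, 3/11).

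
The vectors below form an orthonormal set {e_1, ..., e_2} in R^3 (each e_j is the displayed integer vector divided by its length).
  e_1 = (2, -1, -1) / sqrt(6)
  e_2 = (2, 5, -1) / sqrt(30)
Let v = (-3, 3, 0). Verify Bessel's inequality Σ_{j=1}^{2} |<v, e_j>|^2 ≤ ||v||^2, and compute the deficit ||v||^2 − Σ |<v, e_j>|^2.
Σ |<v, e_j>|^2 = 81/5; ||v||^2 = 18; deficit = 9/5

Write each e_j = u_j / sqrt(<u_j, u_j>) where u_j is the displayed integer vector. Then <v, e_j> = <v, u_j> / sqrt(<u_j, u_j>), so |<v, e_j>|^2 = <v, u_j>^2 / <u_j, u_j>.
Coefficients: <v, e_1> = -9/sqrt(6), <v, e_2> = 9/sqrt(30).
Square and sum: Σ |<v, e_j>|^2 = 81/5.
Compute ||v||^2 = v·v = 18.
Deficit = 18 − 81/5 = 9/5 ≥ 0, confirming Bessel's inequality. (The deficit equals ||v − Σ <v,e_j> e_j||^2, the squared distance from v to span{e_j}.)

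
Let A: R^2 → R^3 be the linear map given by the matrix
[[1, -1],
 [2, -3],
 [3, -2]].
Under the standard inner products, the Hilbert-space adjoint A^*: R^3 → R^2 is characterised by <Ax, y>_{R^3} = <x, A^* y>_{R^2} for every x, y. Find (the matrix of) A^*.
A^* = A^T =
[[1, 2, 3],
 [-1, -3, -2]]

For real matrices with standard dot products, the defining identity <Ax, y> = <x, A^* y> gives (Ax)^T y = x^T (A^*) y, i.e. x^T A^T y = x^T (A^*) y. Since this holds for all x, y, we must have A^* = A^T. Therefore
A^* =
[[1, 2, 3],
 [-1, -3, -2]].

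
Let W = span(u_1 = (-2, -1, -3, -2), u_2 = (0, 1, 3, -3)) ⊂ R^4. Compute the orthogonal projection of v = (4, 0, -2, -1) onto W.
proj_W(v) = (12/163, -21/163, -63/163, 93/163)

Set up U = [u_1 | ... | u_2] ∈ R^(4×2). The projector onto W = col(U) is P = U (U^T U)^(-1) U^T.
Compute U^T U =
  [18, -4]
  [-4, 19],
and U^T v = (0, -3).
Solve U^T U · c = U^T v for the coefficients: c = (-6/163, -27/163). The projection is proj_W(v) = U c.
Check: (v - proj_W(v)) · u_1 = 0  (should be 0).
Check: (v - proj_W(v)) · u_2 = 0  (should be 0).
Result: proj_W(v) = (12/163, -21/163, -63/163, 93/163).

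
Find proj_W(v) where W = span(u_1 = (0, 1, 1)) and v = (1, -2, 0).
proj_W(v) = (0, -1, -1)

Set up U = [u_1 | ... | u_1] ∈ R^(3×1). The projector onto W = col(U) is P = U (U^T U)^(-1) U^T.
Compute U^T U =
  [2],
and U^T v = (-2).
Solve U^T U · c = U^T v for the coefficients: c = (-1). The projection is proj_W(v) = U c.
Check: (v - proj_W(v)) · u_1 = 0  (should be 0).
Result: proj_W(v) = (0, -1, -1).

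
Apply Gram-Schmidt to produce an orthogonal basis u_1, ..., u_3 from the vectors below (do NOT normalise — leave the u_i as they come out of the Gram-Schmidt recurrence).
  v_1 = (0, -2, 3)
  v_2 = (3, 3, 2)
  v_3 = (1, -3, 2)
Orthogonal basis:
  u_1 = (0, -2, 3)
  u_2 = (3, 3, 2)
  u_3 = (14/11, -126/143, -84/143)

Apply the Gram-Schmidt recurrence
  u_1 = v_1
  u_i = v_i − Σ_{j<i} ((v_i · u_j) / (u_j · u_j)) · u_j.

Step by step this gives:
  u_1 = (0, -2, 3)
  u_2 = (3, 3, 2)
  u_3 = (14/11, -126/143, -84/143)

Orthogonality check:
  u_2 · u_1 = 0 (should be 0)
  u_3 · u_1 = 0 (should be 0)
  u_3 · u_2 = 0 (should be 0)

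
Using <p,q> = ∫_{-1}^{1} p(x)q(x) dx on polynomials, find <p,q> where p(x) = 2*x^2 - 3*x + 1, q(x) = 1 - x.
<p,q> = 16/3

Expand the product: p(x)·q(x) = -2*x^3 + 5*x^2 - 4*x + 1.
∫_{-1}^{1} of each monomial x^k gives [2/(k+1) if k even, 0 if k odd]. Integrating term-by-term (or equivalently evaluating the antiderivative F(x) = -x^4/2 + 5*x^3/3 - 2*x^2 + x at the endpoints):
  F(1) − F(−1) = 1/6 − (-31/6) = 16/3.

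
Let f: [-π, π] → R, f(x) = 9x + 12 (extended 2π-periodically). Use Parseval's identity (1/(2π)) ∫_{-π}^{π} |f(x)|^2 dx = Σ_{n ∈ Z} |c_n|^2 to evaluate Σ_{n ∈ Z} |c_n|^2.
Σ |c_n|^2 = 27π^2 + 144

Expand and integrate term by term over [-π, π]:
  ∫ (9x)^2 dx = 81·(2π^3/3); ∫ 2·9·(12)·x dx = 0 (odd integrand); ∫ 12^2 dx = 144·2π.
So (1/(2π)) ∫_{-π}^{π} (9x + 12)^2 dx = 81π^2/3 + 144 = 27π^2 + 144.
Parseval ⇒ Σ |c_n|^2 = 27π^2 + 144.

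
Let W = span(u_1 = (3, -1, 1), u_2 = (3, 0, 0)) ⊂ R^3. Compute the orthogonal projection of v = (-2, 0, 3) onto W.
proj_W(v) = (-2, -3/2, 3/2)

Set up U = [u_1 | ... | u_2] ∈ R^(3×2). The projector onto W = col(U) is P = U (U^T U)^(-1) U^T.
Compute U^T U =
  [11, 9]
  [9, 9],
and U^T v = (-3, -6).
Solve U^T U · c = U^T v for the coefficients: c = (3/2, -13/6). The projection is proj_W(v) = U c.
Check: (v - proj_W(v)) · u_1 = 0  (should be 0).
Check: (v - proj_W(v)) · u_2 = 0  (should be 0).
Result: proj_W(v) = (-2, -3/2, 3/2).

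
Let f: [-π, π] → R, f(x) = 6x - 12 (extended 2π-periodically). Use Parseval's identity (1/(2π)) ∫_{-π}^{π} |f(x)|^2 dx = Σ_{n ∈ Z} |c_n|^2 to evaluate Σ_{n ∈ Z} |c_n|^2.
Σ |c_n|^2 = 12π^2 + 144

Expand and integrate term by term over [-π, π]:
  ∫ (6x)^2 dx = 36·(2π^3/3); ∫ 2·6·(-12)·x dx = 0 (odd integrand); ∫ (-12)^2 dx = 144·2π.
So (1/(2π)) ∫_{-π}^{π} (6x - 12)^2 dx = 36π^2/3 + 144 = 12π^2 + 144.
Parseval ⇒ Σ |c_n|^2 = 12π^2 + 144.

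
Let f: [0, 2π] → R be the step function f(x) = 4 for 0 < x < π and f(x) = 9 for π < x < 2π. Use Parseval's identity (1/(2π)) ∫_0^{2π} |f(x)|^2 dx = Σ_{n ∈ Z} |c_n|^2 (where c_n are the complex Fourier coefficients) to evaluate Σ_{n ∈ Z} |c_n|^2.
Σ |c_n|^2 = 97/2

Parseval equates the L^2 energy of f (normalised by 1/(2π)) with the ℓ^2 sum of its Fourier coefficients: (1/(2π)) ∫_0^{2π} |f|^2 = Σ |c_n|^2.
Compute the left side: (1/(2π)) [∫_0^π 4^2 dx + ∫_π^{2π} 9^2 dx] = (1/(2π)) · (16π + 81π) = (16 + 81)/2 = 97/2.
So Σ_{n ∈ Z} |c_n|^2 = 97/2.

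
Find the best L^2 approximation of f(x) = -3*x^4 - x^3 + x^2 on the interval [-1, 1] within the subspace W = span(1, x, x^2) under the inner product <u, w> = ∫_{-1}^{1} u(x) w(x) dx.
g(x) = -11*x^2/7 - 3*x/5 + 9/35

The best approximation g ∈ W is the orthogonal projection of f onto W. Writing g = a_0 + a_1 x + a_2 x^2, the coefficients solve the normal equations G · a = b where
  G_{ij} = <φ_i, φ_j> and b_i = <f, φ_i>, with φ_0 = 1, φ_1 = x, φ_2 = x^2.
G =
  [2, 0, 2/3]
  [0, 2/3, 0]
  [2/3, 0, 2/5],
b = (-8/15, -2/5, -16/35).
Solving gives a_0 = 9/35, a_1 = -3/5, a_2 = -11/7, so
  g(x) = -11*x^2/7 - 3*x/5 + 9/35.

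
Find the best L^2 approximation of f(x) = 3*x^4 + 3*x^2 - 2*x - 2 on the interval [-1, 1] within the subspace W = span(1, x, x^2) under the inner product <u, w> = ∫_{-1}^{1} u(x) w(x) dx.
g(x) = 39*x^2/7 - 2*x - 79/35

The best approximation g ∈ W is the orthogonal projection of f onto W. Writing g = a_0 + a_1 x + a_2 x^2, the coefficients solve the normal equations G · a = b where
  G_{ij} = <φ_i, φ_j> and b_i = <f, φ_i>, with φ_0 = 1, φ_1 = x, φ_2 = x^2.
G =
  [2, 0, 2/3]
  [0, 2/3, 0]
  [2/3, 0, 2/5],
b = (-4/5, -4/3, 76/105).
Solving gives a_0 = -79/35, a_1 = -2, a_2 = 39/7, so
  g(x) = 39*x^2/7 - 2*x - 79/35.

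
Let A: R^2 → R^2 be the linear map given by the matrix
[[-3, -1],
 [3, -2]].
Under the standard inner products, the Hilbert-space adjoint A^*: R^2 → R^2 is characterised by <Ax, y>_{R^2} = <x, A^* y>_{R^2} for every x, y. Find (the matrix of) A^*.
A^* = A^T =
[[-3, 3],
 [-1, -2]]

For real matrices with standard dot products, the defining identity <Ax, y> = <x, A^* y> gives (Ax)^T y = x^T (A^*) y, i.e. x^T A^T y = x^T (A^*) y. Since this holds for all x, y, we must have A^* = A^T. Therefore
A^* =
[[-3, 3],
 [-1, -2]].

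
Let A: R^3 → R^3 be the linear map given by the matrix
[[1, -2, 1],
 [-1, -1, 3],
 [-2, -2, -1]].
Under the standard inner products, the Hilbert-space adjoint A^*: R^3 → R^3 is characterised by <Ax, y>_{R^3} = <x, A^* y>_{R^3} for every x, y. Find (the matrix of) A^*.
A^* = A^T =
[[1, -1, -2],
 [-2, -1, -2],
 [1, 3, -1]]

For real matrices with standard dot products, the defining identity <Ax, y> = <x, A^* y> gives (Ax)^T y = x^T (A^*) y, i.e. x^T A^T y = x^T (A^*) y. Since this holds for all x, y, we must have A^* = A^T. Therefore
A^* =
[[1, -1, -2],
 [-2, -1, -2],
 [1, 3, -1]].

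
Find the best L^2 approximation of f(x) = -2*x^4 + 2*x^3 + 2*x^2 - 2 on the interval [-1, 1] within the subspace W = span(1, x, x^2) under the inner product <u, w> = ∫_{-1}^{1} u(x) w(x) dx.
g(x) = 2*x^2/7 + 6*x/5 - 64/35

The best approximation g ∈ W is the orthogonal projection of f onto W. Writing g = a_0 + a_1 x + a_2 x^2, the coefficients solve the normal equations G · a = b where
  G_{ij} = <φ_i, φ_j> and b_i = <f, φ_i>, with φ_0 = 1, φ_1 = x, φ_2 = x^2.
G =
  [2, 0, 2/3]
  [0, 2/3, 0]
  [2/3, 0, 2/5],
b = (-52/15, 4/5, -116/105).
Solving gives a_0 = -64/35, a_1 = 6/5, a_2 = 2/7, so
  g(x) = 2*x^2/7 + 6*x/5 - 64/35.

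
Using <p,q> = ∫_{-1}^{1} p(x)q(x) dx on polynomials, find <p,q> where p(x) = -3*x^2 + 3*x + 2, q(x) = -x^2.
<p,q> = -2/15

Expand the product: p(x)·q(x) = 3*x^4 - 3*x^3 - 2*x^2.
∫_{-1}^{1} of each monomial x^k gives [2/(k+1) if k even, 0 if k odd]. Integrating term-by-term (or equivalently evaluating the antiderivative F(x) = 3*x^5/5 - 3*x^4/4 - 2*x^3/3 at the endpoints):
  F(1) − F(−1) = -49/60 − (-41/60) = -2/15.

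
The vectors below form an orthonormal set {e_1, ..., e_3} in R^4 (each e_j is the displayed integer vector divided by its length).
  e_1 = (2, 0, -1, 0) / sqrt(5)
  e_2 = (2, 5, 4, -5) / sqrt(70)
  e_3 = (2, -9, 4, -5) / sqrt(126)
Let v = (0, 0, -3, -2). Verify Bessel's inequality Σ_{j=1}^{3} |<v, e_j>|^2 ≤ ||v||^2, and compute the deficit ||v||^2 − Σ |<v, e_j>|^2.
Σ |<v, e_j>|^2 = 17/9; ||v||^2 = 13; deficit = 100/9

Write each e_j = u_j / sqrt(<u_j, u_j>) where u_j is the displayed integer vector. Then <v, e_j> = <v, u_j> / sqrt(<u_j, u_j>), so |<v, e_j>|^2 = <v, u_j>^2 / <u_j, u_j>.
Coefficients: <v, e_1> = 3/sqrt(5), <v, e_2> = -2/sqrt(70), <v, e_3> = -2/sqrt(126).
Square and sum: Σ |<v, e_j>|^2 = 17/9.
Compute ||v||^2 = v·v = 13.
Deficit = 13 − 17/9 = 100/9 ≥ 0, confirming Bessel's inequality. (The deficit equals ||v − Σ <v,e_j> e_j||^2, the squared distance from v to span{e_j}.)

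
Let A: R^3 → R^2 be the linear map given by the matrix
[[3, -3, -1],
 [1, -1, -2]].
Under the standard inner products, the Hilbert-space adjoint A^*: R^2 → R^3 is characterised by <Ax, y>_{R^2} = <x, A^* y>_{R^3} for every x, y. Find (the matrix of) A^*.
A^* = A^T =
[[3, 1],
 [-3, -1],
 [-1, -2]]

For real matrices with standard dot products, the defining identity <Ax, y> = <x, A^* y> gives (Ax)^T y = x^T (A^*) y, i.e. x^T A^T y = x^T (A^*) y. Since this holds for all x, y, we must have A^* = A^T. Therefore
A^* =
[[3, 1],
 [-3, -1],
 [-1, -2]].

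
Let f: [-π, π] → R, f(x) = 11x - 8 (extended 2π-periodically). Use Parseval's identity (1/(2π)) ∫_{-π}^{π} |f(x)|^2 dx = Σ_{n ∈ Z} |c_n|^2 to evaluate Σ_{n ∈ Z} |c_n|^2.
Σ |c_n|^2 = 121π^2/3 + 64

Expand and integrate term by term over [-π, π]:
  ∫ (11x)^2 dx = 121·(2π^3/3); ∫ 2·11·(-8)·x dx = 0 (odd integrand); ∫ (-8)^2 dx = 64·2π.
So (1/(2π)) ∫_{-π}^{π} (11x - 8)^2 dx = 121π^2/3 + 64 = 121π^2/3 + 64.
Parseval ⇒ Σ |c_n|^2 = 121π^2/3 + 64.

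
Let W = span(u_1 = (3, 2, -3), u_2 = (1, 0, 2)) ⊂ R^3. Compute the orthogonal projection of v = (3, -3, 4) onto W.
proj_W(v) = (179/101, -24/101, 466/101)

Set up U = [u_1 | ... | u_2] ∈ R^(3×2). The projector onto W = col(U) is P = U (U^T U)^(-1) U^T.
Compute U^T U =
  [22, -3]
  [-3, 5],
and U^T v = (-9, 11).
Solve U^T U · c = U^T v for the coefficients: c = (-12/101, 215/101). The projection is proj_W(v) = U c.
Check: (v - proj_W(v)) · u_1 = 0  (should be 0).
Check: (v - proj_W(v)) · u_2 = 0  (should be 0).
Result: proj_W(v) = (179/101, -24/101, 466/101).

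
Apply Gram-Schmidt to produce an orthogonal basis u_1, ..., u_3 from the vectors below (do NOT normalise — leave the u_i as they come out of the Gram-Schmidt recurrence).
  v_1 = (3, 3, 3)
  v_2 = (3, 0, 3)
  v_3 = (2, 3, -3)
Orthogonal basis:
  u_1 = (3, 3, 3)
  u_2 = (1, -2, 1)
  u_3 = (5/2, 0, -5/2)

Apply the Gram-Schmidt recurrence
  u_1 = v_1
  u_i = v_i − Σ_{j<i} ((v_i · u_j) / (u_j · u_j)) · u_j.

Step by step this gives:
  u_1 = (3, 3, 3)
  u_2 = (1, -2, 1)
  u_3 = (5/2, 0, -5/2)

Orthogonality check:
  u_2 · u_1 = 0 (should be 0)
  u_3 · u_1 = 0 (should be 0)
  u_3 · u_2 = 0 (should be 0)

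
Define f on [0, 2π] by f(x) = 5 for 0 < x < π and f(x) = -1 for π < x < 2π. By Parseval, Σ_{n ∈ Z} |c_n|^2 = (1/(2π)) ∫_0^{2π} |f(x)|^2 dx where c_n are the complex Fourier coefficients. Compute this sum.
Σ |c_n|^2 = 13

Parseval equates the L^2 energy of f (normalised by 1/(2π)) with the ℓ^2 sum of its Fourier coefficients: (1/(2π)) ∫_0^{2π} |f|^2 = Σ |c_n|^2.
Compute the left side: (1/(2π)) [∫_0^π 5^2 dx + ∫_π^{2π} (-1)^2 dx] = (1/(2π)) · (25π + 1π) = (25 + 1)/2 = 13.
So Σ_{n ∈ Z} |c_n|^2 = 13.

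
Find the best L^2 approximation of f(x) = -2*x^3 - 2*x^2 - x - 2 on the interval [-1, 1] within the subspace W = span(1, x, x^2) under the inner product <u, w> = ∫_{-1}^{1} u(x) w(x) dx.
g(x) = -2*x^2 - 11*x/5 - 2

The best approximation g ∈ W is the orthogonal projection of f onto W. Writing g = a_0 + a_1 x + a_2 x^2, the coefficients solve the normal equations G · a = b where
  G_{ij} = <φ_i, φ_j> and b_i = <f, φ_i>, with φ_0 = 1, φ_1 = x, φ_2 = x^2.
G =
  [2, 0, 2/3]
  [0, 2/3, 0]
  [2/3, 0, 2/5],
b = (-16/3, -22/15, -32/15).
Solving gives a_0 = -2, a_1 = -11/5, a_2 = -2, so
  g(x) = -2*x^2 - 11*x/5 - 2.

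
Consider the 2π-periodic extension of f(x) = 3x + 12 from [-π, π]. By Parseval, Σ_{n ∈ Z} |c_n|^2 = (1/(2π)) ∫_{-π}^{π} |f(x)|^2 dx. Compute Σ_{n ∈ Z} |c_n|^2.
Σ |c_n|^2 = 3π^2 + 144

Expand and integrate term by term over [-π, π]:
  ∫ (3x)^2 dx = 9·(2π^3/3); ∫ 2·3·(12)·x dx = 0 (odd integrand); ∫ 12^2 dx = 144·2π.
So (1/(2π)) ∫_{-π}^{π} (3x + 12)^2 dx = 9π^2/3 + 144 = 3π^2 + 144.
Parseval ⇒ Σ |c_n|^2 = 3π^2 + 144.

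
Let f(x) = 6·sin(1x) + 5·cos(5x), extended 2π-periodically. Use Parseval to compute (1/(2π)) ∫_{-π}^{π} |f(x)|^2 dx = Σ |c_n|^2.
Σ |c_n|^2 = 61/2

Expand |f|^2 and use orthogonality of {sin(nx), cos(mx)} on [-π, π]:
  ∫_{-π}^{π} sin(nx)^2 dx = π, ∫ cos(mx)^2 dx = π, and cross terms integrate to 0.
So ∫_{-π}^{π} f(x)^2 dx = 6^2 · π + 5^2 · π = (36 + 25)π.
Divide by 2π: (36 + 25)/2 = 61/2.
By Parseval, this equals Σ |c_n|^2.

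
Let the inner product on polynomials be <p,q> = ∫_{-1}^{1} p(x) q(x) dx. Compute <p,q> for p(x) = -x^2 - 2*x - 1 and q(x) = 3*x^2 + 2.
<p,q> = -128/15

Expand the product: p(x)·q(x) = -3*x^4 - 6*x^3 - 5*x^2 - 4*x - 2.
∫_{-1}^{1} of each monomial x^k gives [2/(k+1) if k even, 0 if k odd]. Integrating term-by-term (or equivalently evaluating the antiderivative F(x) = -3*x^5/5 - 3*x^4/2 - 5*x^3/3 - 2*x^2 - 2*x at the endpoints):
  F(1) − F(−1) = -233/30 − (23/30) = -128/15.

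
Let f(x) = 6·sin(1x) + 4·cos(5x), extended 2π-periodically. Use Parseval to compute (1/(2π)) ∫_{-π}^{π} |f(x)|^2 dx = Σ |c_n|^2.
Σ |c_n|^2 = 26

Expand |f|^2 and use orthogonality of {sin(nx), cos(mx)} on [-π, π]:
  ∫_{-π}^{π} sin(nx)^2 dx = π, ∫ cos(mx)^2 dx = π, and cross terms integrate to 0.
So ∫_{-π}^{π} f(x)^2 dx = 6^2 · π + 4^2 · π = (36 + 16)π.
Divide by 2π: (36 + 16)/2 = 26.
By Parseval, this equals Σ |c_n|^2.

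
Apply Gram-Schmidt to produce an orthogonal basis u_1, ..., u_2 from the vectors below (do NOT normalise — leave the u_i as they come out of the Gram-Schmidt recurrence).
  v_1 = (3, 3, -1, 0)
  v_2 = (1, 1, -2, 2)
Orthogonal basis:
  u_1 = (3, 3, -1, 0)
  u_2 = (-5/19, -5/19, -30/19, 2)

Apply the Gram-Schmidt recurrence
  u_1 = v_1
  u_i = v_i − Σ_{j<i} ((v_i · u_j) / (u_j · u_j)) · u_j.

Step by step this gives:
  u_1 = (3, 3, -1, 0)
  u_2 = (-5/19, -5/19, -30/19, 2)

Orthogonality check:
  u_2 · u_1 = 0 (should be 0)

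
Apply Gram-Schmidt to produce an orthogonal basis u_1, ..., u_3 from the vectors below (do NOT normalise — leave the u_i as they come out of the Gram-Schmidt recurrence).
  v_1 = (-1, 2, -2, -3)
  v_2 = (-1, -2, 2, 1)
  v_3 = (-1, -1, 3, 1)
Orthogonal basis:
  u_1 = (-1, 2, -2, -3)
  u_2 = (-14/9, -8/9, 8/9, -2/3)
  u_3 = (0, 1, 1, 0)

Apply the Gram-Schmidt recurrence
  u_1 = v_1
  u_i = v_i − Σ_{j<i} ((v_i · u_j) / (u_j · u_j)) · u_j.

Step by step this gives:
  u_1 = (-1, 2, -2, -3)
  u_2 = (-14/9, -8/9, 8/9, -2/3)
  u_3 = (0, 1, 1, 0)

Orthogonality check:
  u_2 · u_1 = 0 (should be 0)
  u_3 · u_1 = 0 (should be 0)
  u_3 · u_2 = 0 (should be 0)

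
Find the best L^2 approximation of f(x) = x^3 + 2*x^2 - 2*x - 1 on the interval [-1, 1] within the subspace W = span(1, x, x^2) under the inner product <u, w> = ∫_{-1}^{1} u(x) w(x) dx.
g(x) = 2*x^2 - 7*x/5 - 1

The best approximation g ∈ W is the orthogonal projection of f onto W. Writing g = a_0 + a_1 x + a_2 x^2, the coefficients solve the normal equations G · a = b where
  G_{ij} = <φ_i, φ_j> and b_i = <f, φ_i>, with φ_0 = 1, φ_1 = x, φ_2 = x^2.
G =
  [2, 0, 2/3]
  [0, 2/3, 0]
  [2/3, 0, 2/5],
b = (-2/3, -14/15, 2/15).
Solving gives a_0 = -1, a_1 = -7/5, a_2 = 2, so
  g(x) = 2*x^2 - 7*x/5 - 1.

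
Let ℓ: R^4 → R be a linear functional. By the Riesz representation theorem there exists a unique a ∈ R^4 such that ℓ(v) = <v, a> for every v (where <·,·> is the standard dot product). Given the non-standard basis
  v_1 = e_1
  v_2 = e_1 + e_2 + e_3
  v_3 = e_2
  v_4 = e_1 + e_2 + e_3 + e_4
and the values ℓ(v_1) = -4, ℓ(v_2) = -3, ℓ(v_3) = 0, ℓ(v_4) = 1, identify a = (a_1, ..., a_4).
a = (-4, 0, 1, 4)

Write a = (a_1, ..., a_4) in the standard basis. For each basis vector v_i, ℓ(v_i) = <v_i, a> is a linear equation in the a_j's. Collect the n equations into a matrix system V a = ℓ, where row i of V is v_i (expressed in the standard basis). Since V is invertible (lower-triangular with 1s on the diagonal, up to permutation), solve by back-substitution:
  V =
[[1, 0, 0, 0],
 [1, 1, 1, 0],
 [0, 1, 0, 0],
 [1, 1, 1, 1]]
  V a = (-4, -3, 0, 1)
Solving gives a = (-4, 0, 1, 4).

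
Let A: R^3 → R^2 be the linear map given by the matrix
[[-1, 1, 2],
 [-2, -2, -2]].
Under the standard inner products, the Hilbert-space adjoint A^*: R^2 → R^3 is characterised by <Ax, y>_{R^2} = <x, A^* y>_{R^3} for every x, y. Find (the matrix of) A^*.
A^* = A^T =
[[-1, -2],
 [1, -2],
 [2, -2]]

For real matrices with standard dot products, the defining identity <Ax, y> = <x, A^* y> gives (Ax)^T y = x^T (A^*) y, i.e. x^T A^T y = x^T (A^*) y. Since this holds for all x, y, we must have A^* = A^T. Therefore
A^* =
[[-1, -2],
 [1, -2],
 [2, -2]].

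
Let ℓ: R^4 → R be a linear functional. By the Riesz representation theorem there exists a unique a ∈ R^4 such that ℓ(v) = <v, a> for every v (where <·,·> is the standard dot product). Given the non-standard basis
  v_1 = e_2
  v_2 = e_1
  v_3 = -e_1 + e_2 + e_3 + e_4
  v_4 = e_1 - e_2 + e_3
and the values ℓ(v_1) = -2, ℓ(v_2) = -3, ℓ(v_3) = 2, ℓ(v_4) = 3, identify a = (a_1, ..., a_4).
a = (-3, -2, 4, -3)

Write a = (a_1, ..., a_4) in the standard basis. For each basis vector v_i, ℓ(v_i) = <v_i, a> is a linear equation in the a_j's. Collect the n equations into a matrix system V a = ℓ, where row i of V is v_i (expressed in the standard basis). Since V is invertible (lower-triangular with 1s on the diagonal, up to permutation), solve by back-substitution:
  V =
[[0, 1, 0, 0],
 [1, 0, 0, 0],
 [-1, 1, 1, 1],
 [1, -1, 1, 0]]
  V a = (-2, -3, 2, 3)
Solving gives a = (-3, -2, 4, -3).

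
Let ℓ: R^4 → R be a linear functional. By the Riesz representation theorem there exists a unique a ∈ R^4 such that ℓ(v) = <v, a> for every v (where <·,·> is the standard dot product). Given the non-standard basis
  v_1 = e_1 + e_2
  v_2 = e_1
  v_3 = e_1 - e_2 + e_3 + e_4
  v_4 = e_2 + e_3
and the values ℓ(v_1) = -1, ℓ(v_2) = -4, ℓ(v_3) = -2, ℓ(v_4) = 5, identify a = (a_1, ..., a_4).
a = (-4, 3, 2, 3)

Write a = (a_1, ..., a_4) in the standard basis. For each basis vector v_i, ℓ(v_i) = <v_i, a> is a linear equation in the a_j's. Collect the n equations into a matrix system V a = ℓ, where row i of V is v_i (expressed in the standard basis). Since V is invertible (lower-triangular with 1s on the diagonal, up to permutation), solve by back-substitution:
  V =
[[1, 1, 0, 0],
 [1, 0, 0, 0],
 [1, -1, 1, 1],
 [0, 1, 1, 0]]
  V a = (-1, -4, -2, 5)
Solving gives a = (-4, 3, 2, 3).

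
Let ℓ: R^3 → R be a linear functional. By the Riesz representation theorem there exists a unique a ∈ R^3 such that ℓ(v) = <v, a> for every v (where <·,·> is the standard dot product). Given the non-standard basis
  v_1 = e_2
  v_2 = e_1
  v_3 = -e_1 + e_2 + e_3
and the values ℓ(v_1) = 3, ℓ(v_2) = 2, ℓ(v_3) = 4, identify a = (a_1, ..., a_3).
a = (2, 3, 3)

Write a = (a_1, ..., a_3) in the standard basis. For each basis vector v_i, ℓ(v_i) = <v_i, a> is a linear equation in the a_j's. Collect the n equations into a matrix system V a = ℓ, where row i of V is v_i (expressed in the standard basis). Since V is invertible (lower-triangular with 1s on the diagonal, up to permutation), solve by back-substitution:
  V =
[[0, 1, 0],
 [1, 0, 0],
 [-1, 1, 1]]
  V a = (3, 2, 4)
Solving gives a = (2, 3, 3).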